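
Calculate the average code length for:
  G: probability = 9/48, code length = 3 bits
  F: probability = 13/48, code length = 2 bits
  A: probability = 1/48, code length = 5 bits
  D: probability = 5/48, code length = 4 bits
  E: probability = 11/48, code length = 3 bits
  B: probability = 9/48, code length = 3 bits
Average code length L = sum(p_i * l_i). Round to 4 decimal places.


Weighted contributions p_i * l_i:
  G: (9/48) * 3 = 27/48
  F: (13/48) * 2 = 26/48
  A: (1/48) * 5 = 5/48
  D: (5/48) * 4 = 20/48
  E: (11/48) * 3 = 33/48
  B: (9/48) * 3 = 27/48
Sum = (27 + 26 + 5 + 20 + 33 + 27)/48 = 138/48

L = 138/48 = 2.8750 bits/symbol


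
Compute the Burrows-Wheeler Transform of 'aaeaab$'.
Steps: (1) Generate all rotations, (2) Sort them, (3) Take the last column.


Rotations (sorted):
  0: $aaeaab -> last char: b
  1: aab$aae -> last char: e
  2: aaeaab$ -> last char: $
  3: ab$aaea -> last char: a
  4: aeaab$a -> last char: a
  5: b$aaeaa -> last char: a
  6: eaab$aa -> last char: a


BWT = be$aaaa


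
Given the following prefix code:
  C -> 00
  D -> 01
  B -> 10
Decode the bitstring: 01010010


Decoding step by step:
Bits 01 -> D
Bits 01 -> D
Bits 00 -> C
Bits 10 -> B


Decoded message: DDCB


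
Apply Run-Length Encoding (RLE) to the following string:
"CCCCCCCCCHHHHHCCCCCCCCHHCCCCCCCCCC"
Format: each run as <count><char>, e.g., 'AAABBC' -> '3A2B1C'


Scanning runs left to right:
  i=0: run of 'C' x 9 -> '9C'
  i=9: run of 'H' x 5 -> '5H'
  i=14: run of 'C' x 8 -> '8C'
  i=22: run of 'H' x 2 -> '2H'
  i=24: run of 'C' x 10 -> '10C'

RLE = 9C5H8C2H10C


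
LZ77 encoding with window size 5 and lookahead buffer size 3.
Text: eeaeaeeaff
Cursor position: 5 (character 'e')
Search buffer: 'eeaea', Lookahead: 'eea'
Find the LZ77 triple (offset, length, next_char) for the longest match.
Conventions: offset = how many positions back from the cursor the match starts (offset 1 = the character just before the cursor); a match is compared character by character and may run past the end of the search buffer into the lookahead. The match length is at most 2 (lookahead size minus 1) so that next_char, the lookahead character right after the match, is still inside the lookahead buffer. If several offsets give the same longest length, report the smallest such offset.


Try each offset into the search buffer:
  offset=1 (pos 4, char 'a'): match length 0
  offset=2 (pos 3, char 'e'): match length 1
  offset=3 (pos 2, char 'a'): match length 0
  offset=4 (pos 1, char 'e'): match length 1
  offset=5 (pos 0, char 'e'): match length 2
Longest match has length 2 at offset 5.
next_char = character at position 5 + 2 = 7 -> 'a'

Best match: offset=5, length=2 (matching 'ee' starting at position 0)
LZ77 triple: (5, 2, 'a')


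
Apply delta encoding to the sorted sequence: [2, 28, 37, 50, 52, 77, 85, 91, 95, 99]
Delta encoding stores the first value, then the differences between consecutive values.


First value: 2
Deltas:
  28 - 2 = 26
  37 - 28 = 9
  50 - 37 = 13
  52 - 50 = 2
  77 - 52 = 25
  85 - 77 = 8
  91 - 85 = 6
  95 - 91 = 4
  99 - 95 = 4


Delta encoded: [2, 26, 9, 13, 2, 25, 8, 6, 4, 4]


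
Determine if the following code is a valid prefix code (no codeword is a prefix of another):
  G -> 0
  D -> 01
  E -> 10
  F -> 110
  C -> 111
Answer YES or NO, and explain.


Checking each pair (does one codeword prefix another?):
  G='0' vs D='01': prefix -- VIOLATION

NO -- this is NOT a valid prefix code. G (0) is a prefix of D (01).


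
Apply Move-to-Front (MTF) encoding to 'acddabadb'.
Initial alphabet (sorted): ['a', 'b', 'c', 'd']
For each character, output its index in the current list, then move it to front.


MTF encoding:
'a': index 0 in ['a', 'b', 'c', 'd'] -> ['a', 'b', 'c', 'd']
'c': index 2 in ['a', 'b', 'c', 'd'] -> ['c', 'a', 'b', 'd']
'd': index 3 in ['c', 'a', 'b', 'd'] -> ['d', 'c', 'a', 'b']
'd': index 0 in ['d', 'c', 'a', 'b'] -> ['d', 'c', 'a', 'b']
'a': index 2 in ['d', 'c', 'a', 'b'] -> ['a', 'd', 'c', 'b']
'b': index 3 in ['a', 'd', 'c', 'b'] -> ['b', 'a', 'd', 'c']
'a': index 1 in ['b', 'a', 'd', 'c'] -> ['a', 'b', 'd', 'c']
'd': index 2 in ['a', 'b', 'd', 'c'] -> ['d', 'a', 'b', 'c']
'b': index 2 in ['d', 'a', 'b', 'c'] -> ['b', 'd', 'a', 'c']


Output: [0, 2, 3, 0, 2, 3, 1, 2, 2]


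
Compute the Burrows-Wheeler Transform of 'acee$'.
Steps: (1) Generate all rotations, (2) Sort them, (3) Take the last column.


Rotations (sorted):
  0: $acee -> last char: e
  1: acee$ -> last char: $
  2: cee$a -> last char: a
  3: e$ace -> last char: e
  4: ee$ac -> last char: c


BWT = e$aec


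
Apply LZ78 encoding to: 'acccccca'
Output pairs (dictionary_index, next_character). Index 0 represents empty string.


LZ78 encoding steps:
Dictionary: {0: ''}
Step 1: w='' (idx 0), next='a' -> output (0, 'a'), add 'a' as idx 1
Step 2: w='' (idx 0), next='c' -> output (0, 'c'), add 'c' as idx 2
Step 3: w='c' (idx 2), next='c' -> output (2, 'c'), add 'cc' as idx 3
Step 4: w='cc' (idx 3), next='c' -> output (3, 'c'), add 'ccc' as idx 4
Step 5: w='a' (idx 1), end of input -> output (1, '')


Encoded: [(0, 'a'), (0, 'c'), (2, 'c'), (3, 'c'), (1, '')]


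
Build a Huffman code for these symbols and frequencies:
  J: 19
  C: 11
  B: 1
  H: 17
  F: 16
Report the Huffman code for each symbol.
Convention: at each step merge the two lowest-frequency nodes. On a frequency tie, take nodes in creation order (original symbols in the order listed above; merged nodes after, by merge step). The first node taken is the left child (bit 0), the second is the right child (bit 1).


Huffman tree construction:
Step 1: Merge B(1) + C(11) = 12
Step 2: Merge (B+C)(12) + F(16) = 28
Step 3: Merge H(17) + J(19) = 36
Step 4: Merge ((B+C)+F)(28) + (H+J)(36) = 64
Read each symbol's code off the tree from the root (left child = 0, right child = 1).

Codes:
  J: 11 (length 2)
  C: 001 (length 3)
  B: 000 (length 3)
  H: 10 (length 2)
  F: 01 (length 2)
Average code length: 140/64 = 2.1875 bits/symbol


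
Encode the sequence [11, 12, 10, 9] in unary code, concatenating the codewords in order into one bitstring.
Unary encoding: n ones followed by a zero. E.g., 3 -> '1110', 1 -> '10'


Encode each number as n ones followed by a terminating 0:
  11 -> 111111111110 (12 bits)
  12 -> 1111111111110 (13 bits)
  10 -> 11111111110 (11 bits)
  9 -> 1111111110 (10 bits)
Total length = 12 + 13 + 11 + 10 = 46 bits.

Unary([11, 12, 10, 9]) = 1111111111101111111111110111111111101111111110 (46 bits)


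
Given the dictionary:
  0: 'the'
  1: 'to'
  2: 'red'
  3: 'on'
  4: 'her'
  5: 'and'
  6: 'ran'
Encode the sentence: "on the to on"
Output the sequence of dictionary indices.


Look up each word in the dictionary:
  'on' -> 3
  'the' -> 0
  'to' -> 1
  'on' -> 3

Encoded: [3, 0, 1, 3]


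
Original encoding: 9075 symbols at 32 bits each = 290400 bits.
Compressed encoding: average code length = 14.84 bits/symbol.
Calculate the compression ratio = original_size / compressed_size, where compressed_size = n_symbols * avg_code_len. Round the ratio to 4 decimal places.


original_size = n_symbols * orig_bits = 9075 * 32 = 290400 bits
compressed_size = n_symbols * avg_code_len = 9075 * 14.84 = 134673.0 bits
ratio = original_size / compressed_size = 290400 / 134673.0 = 2.1563

Compression ratio = 2.1563


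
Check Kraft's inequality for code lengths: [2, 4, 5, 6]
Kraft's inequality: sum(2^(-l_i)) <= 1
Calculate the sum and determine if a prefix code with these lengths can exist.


Sum = 2^(-2) + 2^(-4) + 2^(-5) + 2^(-6)
    = 0.25 + 0.0625 + 0.03125 + 0.015625
    = 23/64 = 0.359375
Since 0.359375 <= 1, Kraft's inequality IS satisfied.
A prefix code with these lengths CAN exist.

Kraft sum = 0.359375. Satisfied.


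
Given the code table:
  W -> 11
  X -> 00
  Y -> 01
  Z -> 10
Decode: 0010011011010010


Decoding:
00 -> X
10 -> Z
01 -> Y
10 -> Z
11 -> W
01 -> Y
00 -> X
10 -> Z


Result: XZYZWYXZ


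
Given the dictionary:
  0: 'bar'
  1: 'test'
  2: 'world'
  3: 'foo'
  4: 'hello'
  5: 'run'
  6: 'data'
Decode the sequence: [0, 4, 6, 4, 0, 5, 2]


Look up each index in the dictionary:
  0 -> 'bar'
  4 -> 'hello'
  6 -> 'data'
  4 -> 'hello'
  0 -> 'bar'
  5 -> 'run'
  2 -> 'world'

Decoded: "bar hello data hello bar run world"


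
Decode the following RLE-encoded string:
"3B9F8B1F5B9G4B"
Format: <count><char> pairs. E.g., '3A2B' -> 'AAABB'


Expanding each <count><char> pair:
  3B -> 'BBB'
  9F -> 'FFFFFFFFF'
  8B -> 'BBBBBBBB'
  1F -> 'F'
  5B -> 'BBBBB'
  9G -> 'GGGGGGGGG'
  4B -> 'BBBB'

Decoded = BBBFFFFFFFFFBBBBBBBBFBBBBBGGGGGGGGGBBBB


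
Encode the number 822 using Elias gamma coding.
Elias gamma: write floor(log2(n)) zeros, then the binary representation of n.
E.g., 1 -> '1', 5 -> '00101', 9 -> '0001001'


num_bits = floor(log2(822)) + 1 = 10
leading_zeros = num_bits - 1 = 9
binary(822) = 1100110110

Elias gamma(822) = '000000000' + '1100110110' = 0000000001100110110 (19 bits)


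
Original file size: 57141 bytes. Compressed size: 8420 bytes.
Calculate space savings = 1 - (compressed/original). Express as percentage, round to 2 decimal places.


ratio = compressed/original = 8420/57141 = 0.147355
savings = 1 - ratio = 1 - 0.147355 = 0.852645
as a percentage: 0.852645 * 100 = 85.26%

Space savings = 1 - 8420/57141 = 85.26%


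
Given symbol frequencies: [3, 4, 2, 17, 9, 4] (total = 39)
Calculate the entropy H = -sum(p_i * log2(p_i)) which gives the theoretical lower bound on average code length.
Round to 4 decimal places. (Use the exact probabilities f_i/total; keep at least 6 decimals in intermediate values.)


Per-symbol terms -p_i * log2(p_i) with p_i = f_i/39:
  p = 3/39 = 0.076923: log2(p) = -3.700440, -p*log2(p) = 0.284649
  p = 4/39 = 0.102564: log2(p) = -3.285402, -p*log2(p) = 0.336964
  p = 2/39 = 0.051282: log2(p) = -4.285402, -p*log2(p) = 0.219764
  p = 17/39 = 0.435897: log2(p) = -1.197939, -p*log2(p) = 0.522179
  p = 9/39 = 0.230769: log2(p) = -2.115477, -p*log2(p) = 0.488187
  p = 4/39 = 0.102564: log2(p) = -3.285402, -p*log2(p) = 0.336964
H = 0.284649 + 0.336964 + 0.219764 + 0.522179 + 0.488187 + 0.336964 = 2.188707

H = 2.1887 bits/symbol


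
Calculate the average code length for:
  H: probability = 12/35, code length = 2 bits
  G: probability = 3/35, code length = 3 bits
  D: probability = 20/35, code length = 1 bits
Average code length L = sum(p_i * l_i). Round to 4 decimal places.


Weighted contributions p_i * l_i:
  H: (12/35) * 2 = 24/35
  G: (3/35) * 3 = 9/35
  D: (20/35) * 1 = 20/35
Sum = (24 + 9 + 20)/35 = 53/35

L = 53/35 = 1.5143 bits/symbol


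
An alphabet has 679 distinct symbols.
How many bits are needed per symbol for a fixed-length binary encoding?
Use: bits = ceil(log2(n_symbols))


log2(679) = 9.4073
Bracket: 2^9 = 512 < 679 <= 2^10 = 1024
So ceil(log2(679)) = 10

bits = ceil(log2(679)) = ceil(9.4073) = 10 bits


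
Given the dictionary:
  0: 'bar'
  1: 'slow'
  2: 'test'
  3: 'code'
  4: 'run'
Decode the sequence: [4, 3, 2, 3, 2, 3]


Look up each index in the dictionary:
  4 -> 'run'
  3 -> 'code'
  2 -> 'test'
  3 -> 'code'
  2 -> 'test'
  3 -> 'code'

Decoded: "run code test code test code"


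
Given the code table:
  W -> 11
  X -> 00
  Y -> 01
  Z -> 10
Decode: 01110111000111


Decoding:
01 -> Y
11 -> W
01 -> Y
11 -> W
00 -> X
01 -> Y
11 -> W


Result: YWYWXYW


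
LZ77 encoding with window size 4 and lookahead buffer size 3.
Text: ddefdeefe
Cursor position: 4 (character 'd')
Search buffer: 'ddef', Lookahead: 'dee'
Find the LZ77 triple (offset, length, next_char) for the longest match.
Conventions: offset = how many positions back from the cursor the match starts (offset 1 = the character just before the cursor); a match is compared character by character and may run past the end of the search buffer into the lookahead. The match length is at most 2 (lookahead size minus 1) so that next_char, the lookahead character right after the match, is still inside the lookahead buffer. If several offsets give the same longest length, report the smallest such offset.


Try each offset into the search buffer:
  offset=1 (pos 3, char 'f'): match length 0
  offset=2 (pos 2, char 'e'): match length 0
  offset=3 (pos 1, char 'd'): match length 2
  offset=4 (pos 0, char 'd'): match length 1
Longest match has length 2 at offset 3.
next_char = character at position 4 + 2 = 6 -> 'e'

Best match: offset=3, length=2 (matching 'de' starting at position 1)
LZ77 triple: (3, 2, 'e')


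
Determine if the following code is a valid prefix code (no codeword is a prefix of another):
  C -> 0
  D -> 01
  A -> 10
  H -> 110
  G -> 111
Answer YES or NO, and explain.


Checking each pair (does one codeword prefix another?):
  C='0' vs D='01': prefix -- VIOLATION

NO -- this is NOT a valid prefix code. C (0) is a prefix of D (01).


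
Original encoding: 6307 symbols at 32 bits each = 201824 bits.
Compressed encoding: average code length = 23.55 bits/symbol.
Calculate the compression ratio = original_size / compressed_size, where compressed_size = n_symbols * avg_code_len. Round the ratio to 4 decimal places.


original_size = n_symbols * orig_bits = 6307 * 32 = 201824 bits
compressed_size = n_symbols * avg_code_len = 6307 * 23.55 = 148529.85 bits
ratio = original_size / compressed_size = 201824 / 148529.85 = 1.3588

Compression ratio = 1.3588


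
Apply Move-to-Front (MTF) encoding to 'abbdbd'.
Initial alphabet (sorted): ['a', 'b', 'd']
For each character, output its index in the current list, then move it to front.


MTF encoding:
'a': index 0 in ['a', 'b', 'd'] -> ['a', 'b', 'd']
'b': index 1 in ['a', 'b', 'd'] -> ['b', 'a', 'd']
'b': index 0 in ['b', 'a', 'd'] -> ['b', 'a', 'd']
'd': index 2 in ['b', 'a', 'd'] -> ['d', 'b', 'a']
'b': index 1 in ['d', 'b', 'a'] -> ['b', 'd', 'a']
'd': index 1 in ['b', 'd', 'a'] -> ['d', 'b', 'a']


Output: [0, 1, 0, 2, 1, 1]


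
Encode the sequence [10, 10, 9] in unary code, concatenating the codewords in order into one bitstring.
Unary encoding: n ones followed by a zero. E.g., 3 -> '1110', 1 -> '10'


Encode each number as n ones followed by a terminating 0:
  10 -> 11111111110 (11 bits)
  10 -> 11111111110 (11 bits)
  9 -> 1111111110 (10 bits)
Total length = 11 + 11 + 10 = 32 bits.

Unary([10, 10, 9]) = 11111111110111111111101111111110 (32 bits)


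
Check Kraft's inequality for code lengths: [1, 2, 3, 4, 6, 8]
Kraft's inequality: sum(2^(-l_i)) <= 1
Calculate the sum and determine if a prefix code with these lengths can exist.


Sum = 2^(-1) + 2^(-2) + 2^(-3) + 2^(-4) + 2^(-6) + 2^(-8)
    = 0.5 + 0.25 + 0.125 + 0.0625 + 0.015625 + 0.00390625
    = 245/256 = 0.95703125
Since 0.95703125 <= 1, Kraft's inequality IS satisfied.
A prefix code with these lengths CAN exist.

Kraft sum = 0.95703125. Satisfied.


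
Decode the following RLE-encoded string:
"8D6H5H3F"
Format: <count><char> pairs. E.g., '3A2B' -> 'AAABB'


Expanding each <count><char> pair:
  8D -> 'DDDDDDDD'
  6H -> 'HHHHHH'
  5H -> 'HHHHH'
  3F -> 'FFF'

Decoded = DDDDDDDDHHHHHHHHHHHFFF


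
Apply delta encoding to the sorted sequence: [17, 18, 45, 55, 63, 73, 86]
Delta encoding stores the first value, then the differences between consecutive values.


First value: 17
Deltas:
  18 - 17 = 1
  45 - 18 = 27
  55 - 45 = 10
  63 - 55 = 8
  73 - 63 = 10
  86 - 73 = 13


Delta encoded: [17, 1, 27, 10, 8, 10, 13]


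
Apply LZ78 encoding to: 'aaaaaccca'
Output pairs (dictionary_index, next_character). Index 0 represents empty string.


LZ78 encoding steps:
Dictionary: {0: ''}
Step 1: w='' (idx 0), next='a' -> output (0, 'a'), add 'a' as idx 1
Step 2: w='a' (idx 1), next='a' -> output (1, 'a'), add 'aa' as idx 2
Step 3: w='aa' (idx 2), next='c' -> output (2, 'c'), add 'aac' as idx 3
Step 4: w='' (idx 0), next='c' -> output (0, 'c'), add 'c' as idx 4
Step 5: w='c' (idx 4), next='a' -> output (4, 'a'), add 'ca' as idx 5


Encoded: [(0, 'a'), (1, 'a'), (2, 'c'), (0, 'c'), (4, 'a')]


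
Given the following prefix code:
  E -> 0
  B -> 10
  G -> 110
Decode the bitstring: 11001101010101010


Decoding step by step:
Bits 110 -> G
Bits 0 -> E
Bits 110 -> G
Bits 10 -> B
Bits 10 -> B
Bits 10 -> B
Bits 10 -> B
Bits 10 -> B


Decoded message: GEGBBBBB


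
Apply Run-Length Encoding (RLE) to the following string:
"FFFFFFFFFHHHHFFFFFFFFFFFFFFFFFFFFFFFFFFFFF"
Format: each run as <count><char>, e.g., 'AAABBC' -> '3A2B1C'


Scanning runs left to right:
  i=0: run of 'F' x 9 -> '9F'
  i=9: run of 'H' x 4 -> '4H'
  i=13: run of 'F' x 29 -> '29F'

RLE = 9F4H29F


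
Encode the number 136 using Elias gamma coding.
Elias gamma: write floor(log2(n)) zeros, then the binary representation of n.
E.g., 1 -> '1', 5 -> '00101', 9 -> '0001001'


num_bits = floor(log2(136)) + 1 = 8
leading_zeros = num_bits - 1 = 7
binary(136) = 10001000

Elias gamma(136) = '0000000' + '10001000' = 000000010001000 (15 bits)


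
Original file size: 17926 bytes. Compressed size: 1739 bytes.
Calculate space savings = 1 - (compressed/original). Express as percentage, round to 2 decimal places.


ratio = compressed/original = 1739/17926 = 0.09701
savings = 1 - ratio = 1 - 0.09701 = 0.90299
as a percentage: 0.90299 * 100 = 90.3%

Space savings = 1 - 1739/17926 = 90.3%


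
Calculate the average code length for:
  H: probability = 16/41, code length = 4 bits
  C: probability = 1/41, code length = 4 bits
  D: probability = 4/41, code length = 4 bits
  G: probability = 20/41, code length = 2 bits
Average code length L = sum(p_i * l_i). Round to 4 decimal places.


Weighted contributions p_i * l_i:
  H: (16/41) * 4 = 64/41
  C: (1/41) * 4 = 4/41
  D: (4/41) * 4 = 16/41
  G: (20/41) * 2 = 40/41
Sum = (64 + 4 + 16 + 40)/41 = 124/41

L = 124/41 = 3.0244 bits/symbol


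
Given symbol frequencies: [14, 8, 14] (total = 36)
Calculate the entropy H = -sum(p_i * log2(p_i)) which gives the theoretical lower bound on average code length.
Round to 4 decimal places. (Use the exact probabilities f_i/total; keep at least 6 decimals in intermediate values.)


Per-symbol terms -p_i * log2(p_i) with p_i = f_i/36:
  p = 14/36 = 0.388889: log2(p) = -1.362570, -p*log2(p) = 0.529888
  p = 8/36 = 0.222222: log2(p) = -2.169925, -p*log2(p) = 0.482206
  p = 14/36 = 0.388889: log2(p) = -1.362570, -p*log2(p) = 0.529888
H = 0.529888 + 0.482206 + 0.529888 = 1.541982

H = 1.542 bits/symbol


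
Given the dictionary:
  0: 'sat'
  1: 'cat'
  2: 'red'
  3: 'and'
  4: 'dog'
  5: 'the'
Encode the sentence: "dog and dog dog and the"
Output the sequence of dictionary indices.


Look up each word in the dictionary:
  'dog' -> 4
  'and' -> 3
  'dog' -> 4
  'dog' -> 4
  'and' -> 3
  'the' -> 5

Encoded: [4, 3, 4, 4, 3, 5]


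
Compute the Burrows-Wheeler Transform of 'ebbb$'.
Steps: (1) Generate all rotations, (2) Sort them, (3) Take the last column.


Rotations (sorted):
  0: $ebbb -> last char: b
  1: b$ebb -> last char: b
  2: bb$eb -> last char: b
  3: bbb$e -> last char: e
  4: ebbb$ -> last char: $


BWT = bbbe$


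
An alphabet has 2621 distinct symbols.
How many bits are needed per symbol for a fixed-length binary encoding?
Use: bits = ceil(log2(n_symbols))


log2(2621) = 11.3559
Bracket: 2^11 = 2048 < 2621 <= 2^12 = 4096
So ceil(log2(2621)) = 12

bits = ceil(log2(2621)) = ceil(11.3559) = 12 bits


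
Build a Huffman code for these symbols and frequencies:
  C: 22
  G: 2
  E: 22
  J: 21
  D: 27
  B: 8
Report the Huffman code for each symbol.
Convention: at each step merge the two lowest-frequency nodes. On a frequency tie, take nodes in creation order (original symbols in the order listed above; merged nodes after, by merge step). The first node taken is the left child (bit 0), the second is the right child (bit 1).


Huffman tree construction:
Step 1: Merge G(2) + B(8) = 10
Step 2: Merge (G+B)(10) + J(21) = 31
Step 3: Merge C(22) + E(22) = 44
Step 4: Merge D(27) + ((G+B)+J)(31) = 58
Step 5: Merge (C+E)(44) + (D+((G+B)+J))(58) = 102
Read each symbol's code off the tree from the root (left child = 0, right child = 1).

Codes:
  C: 00 (length 2)
  G: 1100 (length 4)
  E: 01 (length 2)
  J: 111 (length 3)
  D: 10 (length 2)
  B: 1101 (length 4)
Average code length: 245/102 = 2.4020 bits/symbol


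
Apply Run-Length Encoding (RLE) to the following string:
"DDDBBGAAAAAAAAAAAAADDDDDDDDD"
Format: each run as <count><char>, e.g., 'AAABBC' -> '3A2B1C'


Scanning runs left to right:
  i=0: run of 'D' x 3 -> '3D'
  i=3: run of 'B' x 2 -> '2B'
  i=5: run of 'G' x 1 -> '1G'
  i=6: run of 'A' x 13 -> '13A'
  i=19: run of 'D' x 9 -> '9D'

RLE = 3D2B1G13A9D


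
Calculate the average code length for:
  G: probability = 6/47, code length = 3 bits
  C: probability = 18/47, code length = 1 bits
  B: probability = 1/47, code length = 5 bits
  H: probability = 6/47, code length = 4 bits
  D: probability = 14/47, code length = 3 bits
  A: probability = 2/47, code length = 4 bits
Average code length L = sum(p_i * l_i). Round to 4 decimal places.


Weighted contributions p_i * l_i:
  G: (6/47) * 3 = 18/47
  C: (18/47) * 1 = 18/47
  B: (1/47) * 5 = 5/47
  H: (6/47) * 4 = 24/47
  D: (14/47) * 3 = 42/47
  A: (2/47) * 4 = 8/47
Sum = (18 + 18 + 5 + 24 + 42 + 8)/47 = 115/47

L = 115/47 = 2.4468 bits/symbol


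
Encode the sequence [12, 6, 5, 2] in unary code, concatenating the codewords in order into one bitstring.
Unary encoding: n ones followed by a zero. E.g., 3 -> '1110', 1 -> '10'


Encode each number as n ones followed by a terminating 0:
  12 -> 1111111111110 (13 bits)
  6 -> 1111110 (7 bits)
  5 -> 111110 (6 bits)
  2 -> 110 (3 bits)
Total length = 13 + 7 + 6 + 3 = 29 bits.

Unary([12, 6, 5, 2]) = 11111111111101111110111110110 (29 bits)


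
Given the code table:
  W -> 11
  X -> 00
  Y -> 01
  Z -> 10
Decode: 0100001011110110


Decoding:
01 -> Y
00 -> X
00 -> X
10 -> Z
11 -> W
11 -> W
01 -> Y
10 -> Z


Result: YXXZWWYZ


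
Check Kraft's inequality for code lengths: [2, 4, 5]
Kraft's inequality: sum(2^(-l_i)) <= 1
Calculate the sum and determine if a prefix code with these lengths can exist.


Sum = 2^(-2) + 2^(-4) + 2^(-5)
    = 0.25 + 0.0625 + 0.03125
    = 11/32 = 0.34375
Since 0.34375 <= 1, Kraft's inequality IS satisfied.
A prefix code with these lengths CAN exist.

Kraft sum = 0.34375. Satisfied.


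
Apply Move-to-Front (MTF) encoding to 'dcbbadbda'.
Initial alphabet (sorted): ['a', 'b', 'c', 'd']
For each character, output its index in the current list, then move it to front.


MTF encoding:
'd': index 3 in ['a', 'b', 'c', 'd'] -> ['d', 'a', 'b', 'c']
'c': index 3 in ['d', 'a', 'b', 'c'] -> ['c', 'd', 'a', 'b']
'b': index 3 in ['c', 'd', 'a', 'b'] -> ['b', 'c', 'd', 'a']
'b': index 0 in ['b', 'c', 'd', 'a'] -> ['b', 'c', 'd', 'a']
'a': index 3 in ['b', 'c', 'd', 'a'] -> ['a', 'b', 'c', 'd']
'd': index 3 in ['a', 'b', 'c', 'd'] -> ['d', 'a', 'b', 'c']
'b': index 2 in ['d', 'a', 'b', 'c'] -> ['b', 'd', 'a', 'c']
'd': index 1 in ['b', 'd', 'a', 'c'] -> ['d', 'b', 'a', 'c']
'a': index 2 in ['d', 'b', 'a', 'c'] -> ['a', 'd', 'b', 'c']


Output: [3, 3, 3, 0, 3, 3, 2, 1, 2]


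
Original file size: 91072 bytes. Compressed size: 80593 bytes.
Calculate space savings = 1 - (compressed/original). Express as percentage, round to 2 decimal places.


ratio = compressed/original = 80593/91072 = 0.884937
savings = 1 - ratio = 1 - 0.884937 = 0.115063
as a percentage: 0.115063 * 100 = 11.51%

Space savings = 1 - 80593/91072 = 11.51%


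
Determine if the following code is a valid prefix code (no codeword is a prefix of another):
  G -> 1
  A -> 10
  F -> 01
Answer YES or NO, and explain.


Checking each pair (does one codeword prefix another?):
  G='1' vs A='10': prefix -- VIOLATION

NO -- this is NOT a valid prefix code. G (1) is a prefix of A (10).


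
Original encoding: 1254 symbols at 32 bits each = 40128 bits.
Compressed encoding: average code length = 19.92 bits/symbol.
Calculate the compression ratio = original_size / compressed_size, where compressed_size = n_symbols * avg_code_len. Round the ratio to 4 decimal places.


original_size = n_symbols * orig_bits = 1254 * 32 = 40128 bits
compressed_size = n_symbols * avg_code_len = 1254 * 19.92 = 24979.68 bits
ratio = original_size / compressed_size = 40128 / 24979.68 = 1.6064

Compression ratio = 1.6064


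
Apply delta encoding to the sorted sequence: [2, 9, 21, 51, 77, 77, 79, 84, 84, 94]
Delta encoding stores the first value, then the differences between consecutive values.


First value: 2
Deltas:
  9 - 2 = 7
  21 - 9 = 12
  51 - 21 = 30
  77 - 51 = 26
  77 - 77 = 0
  79 - 77 = 2
  84 - 79 = 5
  84 - 84 = 0
  94 - 84 = 10


Delta encoded: [2, 7, 12, 30, 26, 0, 2, 5, 0, 10]


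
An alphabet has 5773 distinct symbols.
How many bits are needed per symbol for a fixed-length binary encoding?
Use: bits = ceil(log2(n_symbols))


log2(5773) = 12.4951
Bracket: 2^12 = 4096 < 5773 <= 2^13 = 8192
So ceil(log2(5773)) = 13

bits = ceil(log2(5773)) = ceil(12.4951) = 13 bits


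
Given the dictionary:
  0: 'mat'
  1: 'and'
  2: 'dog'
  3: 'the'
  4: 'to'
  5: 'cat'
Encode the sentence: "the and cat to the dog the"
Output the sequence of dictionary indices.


Look up each word in the dictionary:
  'the' -> 3
  'and' -> 1
  'cat' -> 5
  'to' -> 4
  'the' -> 3
  'dog' -> 2
  'the' -> 3

Encoded: [3, 1, 5, 4, 3, 2, 3]


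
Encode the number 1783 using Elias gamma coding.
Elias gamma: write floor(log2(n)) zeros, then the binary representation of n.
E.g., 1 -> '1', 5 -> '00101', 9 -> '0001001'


num_bits = floor(log2(1783)) + 1 = 11
leading_zeros = num_bits - 1 = 10
binary(1783) = 11011110111

Elias gamma(1783) = '0000000000' + '11011110111' = 000000000011011110111 (21 bits)


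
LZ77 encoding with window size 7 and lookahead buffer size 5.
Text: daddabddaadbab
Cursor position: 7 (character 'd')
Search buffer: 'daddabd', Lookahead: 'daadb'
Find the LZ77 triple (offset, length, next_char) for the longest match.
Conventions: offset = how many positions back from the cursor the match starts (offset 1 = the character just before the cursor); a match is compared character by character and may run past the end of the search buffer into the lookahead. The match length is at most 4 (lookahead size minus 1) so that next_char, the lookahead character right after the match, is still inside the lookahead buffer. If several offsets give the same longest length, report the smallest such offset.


Try each offset into the search buffer:
  offset=1 (pos 6, char 'd'): match length 1
  offset=2 (pos 5, char 'b'): match length 0
  offset=3 (pos 4, char 'a'): match length 0
  offset=4 (pos 3, char 'd'): match length 2
  offset=5 (pos 2, char 'd'): match length 1
  offset=6 (pos 1, char 'a'): match length 0
  offset=7 (pos 0, char 'd'): match length 2
Longest match has length 2, found at offsets 4, 7; take the smallest, offset 4.
next_char = character at position 7 + 2 = 9 -> 'a'

Best match: offset=4, length=2 (matching 'da' starting at position 3)
LZ77 triple: (4, 2, 'a')


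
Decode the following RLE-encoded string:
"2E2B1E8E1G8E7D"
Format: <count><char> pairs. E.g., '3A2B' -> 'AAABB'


Expanding each <count><char> pair:
  2E -> 'EE'
  2B -> 'BB'
  1E -> 'E'
  8E -> 'EEEEEEEE'
  1G -> 'G'
  8E -> 'EEEEEEEE'
  7D -> 'DDDDDDD'

Decoded = EEBBEEEEEEEEEGEEEEEEEEDDDDDDD


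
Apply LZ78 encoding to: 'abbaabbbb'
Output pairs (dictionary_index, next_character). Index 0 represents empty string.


LZ78 encoding steps:
Dictionary: {0: ''}
Step 1: w='' (idx 0), next='a' -> output (0, 'a'), add 'a' as idx 1
Step 2: w='' (idx 0), next='b' -> output (0, 'b'), add 'b' as idx 2
Step 3: w='b' (idx 2), next='a' -> output (2, 'a'), add 'ba' as idx 3
Step 4: w='a' (idx 1), next='b' -> output (1, 'b'), add 'ab' as idx 4
Step 5: w='b' (idx 2), next='b' -> output (2, 'b'), add 'bb' as idx 5
Step 6: w='b' (idx 2), end of input -> output (2, '')


Encoded: [(0, 'a'), (0, 'b'), (2, 'a'), (1, 'b'), (2, 'b'), (2, '')]


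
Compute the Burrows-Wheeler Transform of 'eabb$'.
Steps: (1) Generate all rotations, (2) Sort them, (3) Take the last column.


Rotations (sorted):
  0: $eabb -> last char: b
  1: abb$e -> last char: e
  2: b$eab -> last char: b
  3: bb$ea -> last char: a
  4: eabb$ -> last char: $


BWT = beba$


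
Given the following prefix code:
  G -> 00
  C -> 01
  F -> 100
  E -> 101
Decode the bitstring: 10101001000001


Decoding step by step:
Bits 101 -> E
Bits 01 -> C
Bits 00 -> G
Bits 100 -> F
Bits 00 -> G
Bits 01 -> C


Decoded message: ECGFGC


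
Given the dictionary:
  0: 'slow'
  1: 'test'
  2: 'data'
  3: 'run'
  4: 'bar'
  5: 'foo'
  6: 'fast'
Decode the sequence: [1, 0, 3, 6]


Look up each index in the dictionary:
  1 -> 'test'
  0 -> 'slow'
  3 -> 'run'
  6 -> 'fast'

Decoded: "test slow run fast"


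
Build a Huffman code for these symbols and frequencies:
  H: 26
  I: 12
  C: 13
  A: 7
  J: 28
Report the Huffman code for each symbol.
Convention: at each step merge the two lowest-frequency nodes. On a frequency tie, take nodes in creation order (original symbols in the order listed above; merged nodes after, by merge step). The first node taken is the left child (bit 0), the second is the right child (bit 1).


Huffman tree construction:
Step 1: Merge A(7) + I(12) = 19
Step 2: Merge C(13) + (A+I)(19) = 32
Step 3: Merge H(26) + J(28) = 54
Step 4: Merge (C+(A+I))(32) + (H+J)(54) = 86
Read each symbol's code off the tree from the root (left child = 0, right child = 1).

Codes:
  H: 10 (length 2)
  I: 011 (length 3)
  C: 00 (length 2)
  A: 010 (length 3)
  J: 11 (length 2)
Average code length: 191/86 = 2.2209 bits/symbol


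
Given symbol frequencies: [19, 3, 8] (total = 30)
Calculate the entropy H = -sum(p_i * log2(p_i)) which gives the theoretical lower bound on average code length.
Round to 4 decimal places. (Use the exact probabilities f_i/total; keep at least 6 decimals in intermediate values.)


Per-symbol terms -p_i * log2(p_i) with p_i = f_i/30:
  p = 19/30 = 0.633333: log2(p) = -0.658963, -p*log2(p) = 0.417343
  p = 3/30 = 0.100000: log2(p) = -3.321928, -p*log2(p) = 0.332193
  p = 8/30 = 0.266667: log2(p) = -1.906891, -p*log2(p) = 0.508504
H = 0.417343 + 0.332193 + 0.508504 = 1.258040

H = 1.258 bits/symbol


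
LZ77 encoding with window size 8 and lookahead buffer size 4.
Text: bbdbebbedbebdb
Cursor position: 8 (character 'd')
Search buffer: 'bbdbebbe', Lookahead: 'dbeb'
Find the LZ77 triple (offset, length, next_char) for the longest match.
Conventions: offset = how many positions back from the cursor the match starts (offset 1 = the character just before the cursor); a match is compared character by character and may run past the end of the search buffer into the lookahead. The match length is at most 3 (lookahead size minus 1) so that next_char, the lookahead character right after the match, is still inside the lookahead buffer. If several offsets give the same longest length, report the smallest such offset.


Try each offset into the search buffer:
  offset=1 (pos 7, char 'e'): match length 0
  offset=2 (pos 6, char 'b'): match length 0
  offset=3 (pos 5, char 'b'): match length 0
  offset=4 (pos 4, char 'e'): match length 0
  offset=5 (pos 3, char 'b'): match length 0
  offset=6 (pos 2, char 'd'): match length 3
  offset=7 (pos 1, char 'b'): match length 0
  offset=8 (pos 0, char 'b'): match length 0
Longest match has length 3 at offset 6.
next_char = character at position 8 + 3 = 11 -> 'b'

Best match: offset=6, length=3 (matching 'dbe' starting at position 2)
LZ77 triple: (6, 3, 'b')


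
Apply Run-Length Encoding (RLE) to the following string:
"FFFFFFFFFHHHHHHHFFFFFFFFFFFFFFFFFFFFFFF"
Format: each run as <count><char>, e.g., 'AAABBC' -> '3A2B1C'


Scanning runs left to right:
  i=0: run of 'F' x 9 -> '9F'
  i=9: run of 'H' x 7 -> '7H'
  i=16: run of 'F' x 23 -> '23F'

RLE = 9F7H23F


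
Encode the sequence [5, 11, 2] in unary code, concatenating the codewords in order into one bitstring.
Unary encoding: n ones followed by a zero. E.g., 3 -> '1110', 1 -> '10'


Encode each number as n ones followed by a terminating 0:
  5 -> 111110 (6 bits)
  11 -> 111111111110 (12 bits)
  2 -> 110 (3 bits)
Total length = 6 + 12 + 3 = 21 bits.

Unary([5, 11, 2]) = 111110111111111110110 (21 bits)


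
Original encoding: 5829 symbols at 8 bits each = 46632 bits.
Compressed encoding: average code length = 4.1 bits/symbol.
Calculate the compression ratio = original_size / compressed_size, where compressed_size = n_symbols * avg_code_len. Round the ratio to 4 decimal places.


original_size = n_symbols * orig_bits = 5829 * 8 = 46632 bits
compressed_size = n_symbols * avg_code_len = 5829 * 4.1 = 23898.9 bits
ratio = original_size / compressed_size = 46632 / 23898.9 = 1.9512

Compression ratio = 1.9512


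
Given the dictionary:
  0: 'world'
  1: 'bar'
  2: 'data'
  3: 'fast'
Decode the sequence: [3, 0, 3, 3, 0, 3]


Look up each index in the dictionary:
  3 -> 'fast'
  0 -> 'world'
  3 -> 'fast'
  3 -> 'fast'
  0 -> 'world'
  3 -> 'fast'

Decoded: "fast world fast fast world fast"


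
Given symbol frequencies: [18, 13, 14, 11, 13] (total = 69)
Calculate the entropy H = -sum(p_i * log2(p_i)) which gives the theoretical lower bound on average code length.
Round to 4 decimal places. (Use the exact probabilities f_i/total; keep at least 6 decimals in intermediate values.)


Per-symbol terms -p_i * log2(p_i) with p_i = f_i/69:
  p = 18/69 = 0.260870: log2(p) = -1.938599, -p*log2(p) = 0.505722
  p = 13/69 = 0.188406: log2(p) = -2.408085, -p*log2(p) = 0.453697
  p = 14/69 = 0.202899: log2(p) = -2.301170, -p*log2(p) = 0.466904
  p = 11/69 = 0.159420: log2(p) = -2.649093, -p*log2(p) = 0.422319
  p = 13/69 = 0.188406: log2(p) = -2.408085, -p*log2(p) = 0.453697
H = 0.505722 + 0.453697 + 0.466904 + 0.422319 + 0.453697 = 2.302339

H = 2.3023 bits/symbol


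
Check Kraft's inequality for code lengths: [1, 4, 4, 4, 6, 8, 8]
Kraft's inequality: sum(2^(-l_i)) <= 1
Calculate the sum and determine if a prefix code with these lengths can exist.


Sum = 2^(-1) + 2^(-4) + 2^(-4) + 2^(-4) + 2^(-6) + 2^(-8) + 2^(-8)
    = 0.5 + 0.0625 + 0.0625 + 0.0625 + 0.015625 + 0.00390625 + 0.00390625
    = 182/256 = 0.7109375
Since 0.7109375 <= 1, Kraft's inequality IS satisfied.
A prefix code with these lengths CAN exist.

Kraft sum = 0.7109375. Satisfied.


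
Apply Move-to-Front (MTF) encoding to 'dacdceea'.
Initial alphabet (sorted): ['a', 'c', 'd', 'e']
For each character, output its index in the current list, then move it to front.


MTF encoding:
'd': index 2 in ['a', 'c', 'd', 'e'] -> ['d', 'a', 'c', 'e']
'a': index 1 in ['d', 'a', 'c', 'e'] -> ['a', 'd', 'c', 'e']
'c': index 2 in ['a', 'd', 'c', 'e'] -> ['c', 'a', 'd', 'e']
'd': index 2 in ['c', 'a', 'd', 'e'] -> ['d', 'c', 'a', 'e']
'c': index 1 in ['d', 'c', 'a', 'e'] -> ['c', 'd', 'a', 'e']
'e': index 3 in ['c', 'd', 'a', 'e'] -> ['e', 'c', 'd', 'a']
'e': index 0 in ['e', 'c', 'd', 'a'] -> ['e', 'c', 'd', 'a']
'a': index 3 in ['e', 'c', 'd', 'a'] -> ['a', 'e', 'c', 'd']


Output: [2, 1, 2, 2, 1, 3, 0, 3]


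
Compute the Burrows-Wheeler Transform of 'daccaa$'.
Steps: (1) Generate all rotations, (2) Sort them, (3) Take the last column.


Rotations (sorted):
  0: $daccaa -> last char: a
  1: a$dacca -> last char: a
  2: aa$dacc -> last char: c
  3: accaa$d -> last char: d
  4: caa$dac -> last char: c
  5: ccaa$da -> last char: a
  6: daccaa$ -> last char: $


BWT = aacdca$


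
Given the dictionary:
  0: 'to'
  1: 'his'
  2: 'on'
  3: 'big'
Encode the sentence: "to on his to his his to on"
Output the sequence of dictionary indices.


Look up each word in the dictionary:
  'to' -> 0
  'on' -> 2
  'his' -> 1
  'to' -> 0
  'his' -> 1
  'his' -> 1
  'to' -> 0
  'on' -> 2

Encoded: [0, 2, 1, 0, 1, 1, 0, 2]


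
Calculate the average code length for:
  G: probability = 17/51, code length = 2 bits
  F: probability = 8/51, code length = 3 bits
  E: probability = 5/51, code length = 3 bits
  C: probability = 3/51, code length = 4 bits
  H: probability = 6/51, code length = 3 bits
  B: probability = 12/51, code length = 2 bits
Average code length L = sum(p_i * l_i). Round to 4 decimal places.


Weighted contributions p_i * l_i:
  G: (17/51) * 2 = 34/51
  F: (8/51) * 3 = 24/51
  E: (5/51) * 3 = 15/51
  C: (3/51) * 4 = 12/51
  H: (6/51) * 3 = 18/51
  B: (12/51) * 2 = 24/51
Sum = (34 + 24 + 15 + 12 + 18 + 24)/51 = 127/51

L = 127/51 = 2.4902 bits/symbol


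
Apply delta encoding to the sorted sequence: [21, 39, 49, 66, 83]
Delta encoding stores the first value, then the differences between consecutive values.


First value: 21
Deltas:
  39 - 21 = 18
  49 - 39 = 10
  66 - 49 = 17
  83 - 66 = 17


Delta encoded: [21, 18, 10, 17, 17]


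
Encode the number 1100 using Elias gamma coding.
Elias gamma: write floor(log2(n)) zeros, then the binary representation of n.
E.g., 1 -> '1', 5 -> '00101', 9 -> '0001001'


num_bits = floor(log2(1100)) + 1 = 11
leading_zeros = num_bits - 1 = 10
binary(1100) = 10001001100

Elias gamma(1100) = '0000000000' + '10001001100' = 000000000010001001100 (21 bits)


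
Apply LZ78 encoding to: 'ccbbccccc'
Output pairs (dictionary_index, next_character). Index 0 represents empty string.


LZ78 encoding steps:
Dictionary: {0: ''}
Step 1: w='' (idx 0), next='c' -> output (0, 'c'), add 'c' as idx 1
Step 2: w='c' (idx 1), next='b' -> output (1, 'b'), add 'cb' as idx 2
Step 3: w='' (idx 0), next='b' -> output (0, 'b'), add 'b' as idx 3
Step 4: w='c' (idx 1), next='c' -> output (1, 'c'), add 'cc' as idx 4
Step 5: w='cc' (idx 4), next='c' -> output (4, 'c'), add 'ccc' as idx 5


Encoded: [(0, 'c'), (1, 'b'), (0, 'b'), (1, 'c'), (4, 'c')]


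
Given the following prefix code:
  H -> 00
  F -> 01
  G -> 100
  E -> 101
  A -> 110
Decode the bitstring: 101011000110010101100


Decoding step by step:
Bits 101 -> E
Bits 01 -> F
Bits 100 -> G
Bits 01 -> F
Bits 100 -> G
Bits 101 -> E
Bits 01 -> F
Bits 100 -> G


Decoded message: EFGFGEFG


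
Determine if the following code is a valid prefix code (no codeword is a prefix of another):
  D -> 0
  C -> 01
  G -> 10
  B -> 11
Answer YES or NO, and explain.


Checking each pair (does one codeword prefix another?):
  D='0' vs C='01': prefix -- VIOLATION

NO -- this is NOT a valid prefix code. D (0) is a prefix of C (01).


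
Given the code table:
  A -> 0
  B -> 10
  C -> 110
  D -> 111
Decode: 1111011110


Decoding:
111 -> D
10 -> B
111 -> D
10 -> B


Result: DBDB


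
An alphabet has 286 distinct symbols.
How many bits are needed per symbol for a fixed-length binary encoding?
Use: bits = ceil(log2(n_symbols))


log2(286) = 8.1599
Bracket: 2^8 = 256 < 286 <= 2^9 = 512
So ceil(log2(286)) = 9

bits = ceil(log2(286)) = ceil(8.1599) = 9 bits


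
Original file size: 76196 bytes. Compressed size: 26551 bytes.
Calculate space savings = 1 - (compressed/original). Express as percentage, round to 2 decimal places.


ratio = compressed/original = 26551/76196 = 0.348457
savings = 1 - ratio = 1 - 0.348457 = 0.651543
as a percentage: 0.651543 * 100 = 65.15%

Space savings = 1 - 26551/76196 = 65.15%


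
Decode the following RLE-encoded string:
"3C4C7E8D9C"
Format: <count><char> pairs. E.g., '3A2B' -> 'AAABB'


Expanding each <count><char> pair:
  3C -> 'CCC'
  4C -> 'CCCC'
  7E -> 'EEEEEEE'
  8D -> 'DDDDDDDD'
  9C -> 'CCCCCCCCC'

Decoded = CCCCCCCEEEEEEEDDDDDDDDCCCCCCCCC


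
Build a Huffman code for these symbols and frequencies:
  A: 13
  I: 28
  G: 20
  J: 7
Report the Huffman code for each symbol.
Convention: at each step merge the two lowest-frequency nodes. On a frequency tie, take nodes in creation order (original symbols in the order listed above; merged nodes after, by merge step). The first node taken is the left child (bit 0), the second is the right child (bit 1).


Huffman tree construction:
Step 1: Merge J(7) + A(13) = 20
Step 2: Merge G(20) + (J+A)(20) = 40
Step 3: Merge I(28) + (G+(J+A))(40) = 68
Read each symbol's code off the tree from the root (left child = 0, right child = 1).

Codes:
  A: 111 (length 3)
  I: 0 (length 1)
  G: 10 (length 2)
  J: 110 (length 3)
Average code length: 128/68 = 1.8824 bits/symbol


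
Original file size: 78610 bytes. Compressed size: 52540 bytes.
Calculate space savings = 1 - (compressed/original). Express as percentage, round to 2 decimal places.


ratio = compressed/original = 52540/78610 = 0.668363
savings = 1 - ratio = 1 - 0.668363 = 0.331637
as a percentage: 0.331637 * 100 = 33.16%

Space savings = 1 - 52540/78610 = 33.16%
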